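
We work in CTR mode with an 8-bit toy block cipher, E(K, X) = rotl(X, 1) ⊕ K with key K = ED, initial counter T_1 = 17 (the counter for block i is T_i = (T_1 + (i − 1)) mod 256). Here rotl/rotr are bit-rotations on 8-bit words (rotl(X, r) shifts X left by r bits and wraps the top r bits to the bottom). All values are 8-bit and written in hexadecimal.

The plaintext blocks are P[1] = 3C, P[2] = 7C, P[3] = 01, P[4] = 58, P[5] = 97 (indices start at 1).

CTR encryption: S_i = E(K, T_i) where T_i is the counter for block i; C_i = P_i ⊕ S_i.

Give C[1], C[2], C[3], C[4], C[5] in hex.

C[1]: T = 17, S = E(K, T) = C3; 3C ⊕ C3 = FF.
C[2]: T = 18, S = E(K, T) = DD; 7C ⊕ DD = A1.
C[3]: T = 19, S = E(K, T) = DF; 01 ⊕ DF = DE.
C[4]: T = 1A, S = E(K, T) = D9; 58 ⊕ D9 = 81.
C[5]: T = 1B, S = E(K, T) = DB; 97 ⊕ DB = 4C.

C[1] = FF, C[2] = A1, C[3] = DE, C[4] = 81, C[5] = 4C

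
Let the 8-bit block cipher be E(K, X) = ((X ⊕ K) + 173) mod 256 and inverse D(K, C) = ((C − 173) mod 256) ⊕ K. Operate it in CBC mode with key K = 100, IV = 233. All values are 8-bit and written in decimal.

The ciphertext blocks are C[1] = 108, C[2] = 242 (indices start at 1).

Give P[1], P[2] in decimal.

CBC decryption: P_i = D(K, C_i) ⊕ C_{i−1}, with C_{0} = IV.
P[1]: D(K, 108) = 219; 219 ⊕ 233 = 50.
P[2]: D(K, 242) = 33; 33 ⊕ 108 = 77.

P[1] = 50, P[2] = 77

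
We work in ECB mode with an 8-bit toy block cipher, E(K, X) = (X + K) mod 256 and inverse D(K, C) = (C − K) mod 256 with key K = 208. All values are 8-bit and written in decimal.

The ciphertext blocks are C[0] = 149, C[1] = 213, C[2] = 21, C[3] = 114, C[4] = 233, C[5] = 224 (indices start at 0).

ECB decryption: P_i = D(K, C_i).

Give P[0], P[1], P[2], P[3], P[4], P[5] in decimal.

P[0] = 197, P[1] = 5, P[2] = 69, P[3] = 162, P[4] = 25, P[5] = 16

P[0]: D(K, 149) = 197.
P[1]: D(K, 213) = 5.
P[2]: D(K, 21) = 69.
P[3]: D(K, 114) = 162.
P[4]: D(K, 233) = 25.
P[5]: D(K, 224) = 16.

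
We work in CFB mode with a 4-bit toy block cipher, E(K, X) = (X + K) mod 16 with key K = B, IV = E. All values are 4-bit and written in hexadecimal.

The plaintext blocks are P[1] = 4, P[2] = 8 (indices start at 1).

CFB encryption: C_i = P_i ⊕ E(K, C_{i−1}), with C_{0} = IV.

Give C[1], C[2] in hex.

C[1] = D, C[2] = 0

C[1]: E(K, E) = 9; 4 ⊕ 9 = D.
C[2]: E(K, D) = 8; 8 ⊕ 8 = 0.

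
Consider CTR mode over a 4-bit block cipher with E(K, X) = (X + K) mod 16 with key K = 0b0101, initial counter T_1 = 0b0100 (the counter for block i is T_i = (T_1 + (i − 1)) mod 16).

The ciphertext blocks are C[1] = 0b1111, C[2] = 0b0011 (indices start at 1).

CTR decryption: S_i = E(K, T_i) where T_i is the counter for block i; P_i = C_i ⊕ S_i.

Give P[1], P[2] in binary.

P[1]: T = 0b0100, S = E(K, T) = 0b1001; 0b1111 ⊕ 0b1001 = 0b0110.
P[2]: T = 0b0101, S = E(K, T) = 0b1010; 0b0011 ⊕ 0b1010 = 0b1001.

P[1] = 0b0110, P[2] = 0b1001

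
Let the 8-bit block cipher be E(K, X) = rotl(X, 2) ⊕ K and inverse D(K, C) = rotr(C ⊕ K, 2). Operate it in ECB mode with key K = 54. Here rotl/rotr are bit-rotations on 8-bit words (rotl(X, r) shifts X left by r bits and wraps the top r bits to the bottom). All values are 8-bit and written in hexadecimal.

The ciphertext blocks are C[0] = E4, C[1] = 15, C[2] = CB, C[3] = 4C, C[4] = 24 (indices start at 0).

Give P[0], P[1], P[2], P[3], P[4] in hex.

P[0] = 2C, P[1] = 50, P[2] = E7, P[3] = 06, P[4] = 1C

ECB decryption: P_i = D(K, C_i).
P[0]: D(K, E4) = 2C.
P[1]: D(K, 15) = 50.
P[2]: D(K, CB) = E7.
P[3]: D(K, 4C) = 06.
P[4]: D(K, 24) = 1C.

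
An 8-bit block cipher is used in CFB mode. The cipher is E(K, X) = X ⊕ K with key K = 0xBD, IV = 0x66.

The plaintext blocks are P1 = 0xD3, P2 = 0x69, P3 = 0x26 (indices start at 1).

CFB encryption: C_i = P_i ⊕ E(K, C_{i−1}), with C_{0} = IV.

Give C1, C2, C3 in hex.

C1: E(K, 0x66) = 0xDB; 0xD3 ⊕ 0xDB = 0x08.
C2: E(K, 0x08) = 0xB5; 0x69 ⊕ 0xB5 = 0xDC.
C3: E(K, 0xDC) = 0x61; 0x26 ⊕ 0x61 = 0x47.

C1 = 0x08, C2 = 0xDC, C3 = 0x47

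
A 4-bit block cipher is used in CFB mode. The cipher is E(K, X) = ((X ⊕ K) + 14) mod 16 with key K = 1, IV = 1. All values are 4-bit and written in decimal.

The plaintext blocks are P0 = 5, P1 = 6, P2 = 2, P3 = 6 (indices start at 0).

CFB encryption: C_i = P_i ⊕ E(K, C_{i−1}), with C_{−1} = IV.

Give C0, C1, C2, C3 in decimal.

C0: E(K, 1) = 14; 5 ⊕ 14 = 11.
C1: E(K, 11) = 8; 6 ⊕ 8 = 14.
C2: E(K, 14) = 13; 2 ⊕ 13 = 15.
C3: E(K, 15) = 12; 6 ⊕ 12 = 10.

C0 = 11, C1 = 14, C2 = 15, C3 = 10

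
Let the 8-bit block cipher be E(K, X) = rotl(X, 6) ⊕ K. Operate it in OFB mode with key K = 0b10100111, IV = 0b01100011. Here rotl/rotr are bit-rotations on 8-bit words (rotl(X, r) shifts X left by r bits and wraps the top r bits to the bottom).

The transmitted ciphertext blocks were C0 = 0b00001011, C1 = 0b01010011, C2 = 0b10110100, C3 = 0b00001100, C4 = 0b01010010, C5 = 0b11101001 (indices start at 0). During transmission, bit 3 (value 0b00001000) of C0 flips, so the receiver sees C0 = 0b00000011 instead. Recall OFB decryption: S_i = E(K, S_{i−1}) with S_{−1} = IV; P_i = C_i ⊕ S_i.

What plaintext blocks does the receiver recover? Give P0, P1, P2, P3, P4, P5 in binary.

Only C0 changed, to 0b00000011. In OFB, a change in C_i flips the same bit in P_i only; the keystream is unaffected. Decrypting the received ciphertext:
P0: S = E(K, 0b01100011) = 0b01111111; 0b00000011 ⊕ 0b01111111 = 0b01111100.
P1: S = E(K, 0b01111111) = 0b01111000; 0b01010011 ⊕ 0b01111000 = 0b00101011.
P2: S = E(K, 0b01111000) = 0b10111001; 0b10110100 ⊕ 0b10111001 = 0b00001101.
P3: S = E(K, 0b10111001) = 0b11001001; 0b00001100 ⊕ 0b11001001 = 0b11000101.
P4: S = E(K, 0b11001001) = 0b11010101; 0b01010010 ⊕ 0b11010101 = 0b10000111.
P5: S = E(K, 0b11010101) = 0b11010010; 0b11101001 ⊕ 0b11010010 = 0b00111011.
Blocks that differ from the original plaintext: P0.

P0 = 0b01111100, P1 = 0b00101011, P2 = 0b00001101, P3 = 0b11000101, P4 = 0b10000111, P5 = 0b00111011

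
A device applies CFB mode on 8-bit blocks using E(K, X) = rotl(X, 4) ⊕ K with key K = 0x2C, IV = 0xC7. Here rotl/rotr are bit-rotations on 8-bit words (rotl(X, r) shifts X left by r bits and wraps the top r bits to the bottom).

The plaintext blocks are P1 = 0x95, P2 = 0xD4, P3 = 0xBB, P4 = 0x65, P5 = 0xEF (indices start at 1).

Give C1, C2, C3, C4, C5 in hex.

C1 = 0xC5, C2 = 0xA4, C3 = 0xDD, C4 = 0x94, C5 = 0x8A

CFB encryption: C_i = P_i ⊕ E(K, C_{i−1}), with C_{0} = IV.
C1: E(K, 0xC7) = 0x50; 0x95 ⊕ 0x50 = 0xC5.
C2: E(K, 0xC5) = 0x70; 0xD4 ⊕ 0x70 = 0xA4.
C3: E(K, 0xA4) = 0x66; 0xBB ⊕ 0x66 = 0xDD.
C4: E(K, 0xDD) = 0xF1; 0x65 ⊕ 0xF1 = 0x94.
C5: E(K, 0x94) = 0x65; 0xEF ⊕ 0x65 = 0x8A.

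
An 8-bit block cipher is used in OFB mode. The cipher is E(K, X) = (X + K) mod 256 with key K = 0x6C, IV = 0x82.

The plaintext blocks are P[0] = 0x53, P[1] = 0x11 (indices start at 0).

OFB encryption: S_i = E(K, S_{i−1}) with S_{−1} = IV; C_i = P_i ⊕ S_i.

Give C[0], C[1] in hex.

C[0] = 0xBD, C[1] = 0x4B

C[0]: S = E(K, 0x82) = 0xEE; 0x53 ⊕ 0xEE = 0xBD.
C[1]: S = E(K, 0xEE) = 0x5A; 0x11 ⊕ 0x5A = 0x4B.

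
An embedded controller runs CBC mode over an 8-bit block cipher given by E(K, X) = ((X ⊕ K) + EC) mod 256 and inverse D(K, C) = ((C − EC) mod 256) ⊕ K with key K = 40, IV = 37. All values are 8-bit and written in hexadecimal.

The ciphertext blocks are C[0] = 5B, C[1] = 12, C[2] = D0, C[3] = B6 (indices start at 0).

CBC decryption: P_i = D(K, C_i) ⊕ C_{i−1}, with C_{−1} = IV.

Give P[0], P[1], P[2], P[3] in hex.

P[0] = 18, P[1] = 3D, P[2] = B6, P[3] = 5A

P[0]: D(K, 5B) = 2F; 2F ⊕ 37 = 18.
P[1]: D(K, 12) = 66; 66 ⊕ 5B = 3D.
P[2]: D(K, D0) = A4; A4 ⊕ 12 = B6.
P[3]: D(K, B6) = 8A; 8A ⊕ D0 = 5A.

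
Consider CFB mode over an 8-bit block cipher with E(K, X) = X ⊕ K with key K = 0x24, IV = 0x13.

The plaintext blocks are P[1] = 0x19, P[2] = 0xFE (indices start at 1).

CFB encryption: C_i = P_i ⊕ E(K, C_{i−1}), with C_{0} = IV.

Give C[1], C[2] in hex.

C[1] = 0x2E, C[2] = 0xF4

C[1]: E(K, 0x13) = 0x37; 0x19 ⊕ 0x37 = 0x2E.
C[2]: E(K, 0x2E) = 0x0A; 0xFE ⊕ 0x0A = 0xF4.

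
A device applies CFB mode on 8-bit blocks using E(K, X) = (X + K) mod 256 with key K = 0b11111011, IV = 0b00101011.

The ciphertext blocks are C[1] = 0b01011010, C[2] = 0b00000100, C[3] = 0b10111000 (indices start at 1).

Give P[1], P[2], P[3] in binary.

CFB decryption: P_i = C_i ⊕ E(K, C_{i−1}), with C_{0} = IV.
P[1]: E(K, 0b00101011) = 0b00100110; 0b01011010 ⊕ 0b00100110 = 0b01111100.
P[2]: E(K, 0b01011010) = 0b01010101; 0b00000100 ⊕ 0b01010101 = 0b01010001.
P[3]: E(K, 0b00000100) = 0b11111111; 0b10111000 ⊕ 0b11111111 = 0b01000111.

P[1] = 0b01111100, P[2] = 0b01010001, P[3] = 0b01000111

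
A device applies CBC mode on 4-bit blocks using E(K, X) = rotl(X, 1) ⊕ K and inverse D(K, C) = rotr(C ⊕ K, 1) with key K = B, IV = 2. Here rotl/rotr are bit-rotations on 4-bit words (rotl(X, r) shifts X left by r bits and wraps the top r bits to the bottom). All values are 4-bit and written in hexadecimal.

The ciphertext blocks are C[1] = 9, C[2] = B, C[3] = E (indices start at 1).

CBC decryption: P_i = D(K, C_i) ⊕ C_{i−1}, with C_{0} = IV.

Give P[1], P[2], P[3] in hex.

P[1] = 3, P[2] = 9, P[3] = 1

P[1]: D(K, 9) = 1; 1 ⊕ 2 = 3.
P[2]: D(K, B) = 0; 0 ⊕ 9 = 9.
P[3]: D(K, E) = A; A ⊕ B = 1.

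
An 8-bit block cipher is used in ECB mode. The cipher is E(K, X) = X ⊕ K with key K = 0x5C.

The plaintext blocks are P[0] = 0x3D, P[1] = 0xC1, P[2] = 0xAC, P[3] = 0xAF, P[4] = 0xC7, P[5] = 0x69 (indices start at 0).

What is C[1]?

ECB encryption: C_i = E(K, P_i).
C[1]: E(K, 0xC1) = 0x9D.

C[1] = 0x9D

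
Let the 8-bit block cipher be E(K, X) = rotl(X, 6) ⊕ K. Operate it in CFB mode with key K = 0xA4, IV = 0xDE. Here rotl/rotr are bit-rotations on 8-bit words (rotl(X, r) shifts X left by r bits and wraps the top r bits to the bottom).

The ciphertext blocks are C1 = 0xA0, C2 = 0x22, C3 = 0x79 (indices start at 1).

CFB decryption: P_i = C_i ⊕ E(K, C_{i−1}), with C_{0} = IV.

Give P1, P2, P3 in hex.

P1: E(K, 0xDE) = 0x13; 0xA0 ⊕ 0x13 = 0xB3.
P2: E(K, 0xA0) = 0x8C; 0x22 ⊕ 0x8C = 0xAE.
P3: E(K, 0x22) = 0x2C; 0x79 ⊕ 0x2C = 0x55.

P1 = 0xB3, P2 = 0xAE, P3 = 0x55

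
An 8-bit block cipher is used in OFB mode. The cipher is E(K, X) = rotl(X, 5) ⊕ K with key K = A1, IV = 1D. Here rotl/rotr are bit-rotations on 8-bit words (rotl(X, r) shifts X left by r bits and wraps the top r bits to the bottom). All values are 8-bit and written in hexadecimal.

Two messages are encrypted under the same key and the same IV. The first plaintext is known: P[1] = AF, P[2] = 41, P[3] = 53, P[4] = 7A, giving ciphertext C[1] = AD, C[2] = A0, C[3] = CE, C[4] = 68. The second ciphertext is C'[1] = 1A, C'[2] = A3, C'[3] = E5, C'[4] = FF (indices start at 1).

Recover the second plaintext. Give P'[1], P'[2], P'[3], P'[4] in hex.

In OFB with a reused IV, both messages share the same keystream S_i, so C_i ⊕ C'_i = P_i ⊕ P'_i and thus P'_i = P_i ⊕ C_i ⊕ C'_i.
P'[1]: AF ⊕ AD ⊕ 1A = 18.
P'[2]: 41 ⊕ A0 ⊕ A3 = 42.
P'[3]: 53 ⊕ CE ⊕ E5 = 78.
P'[4]: 7A ⊕ 68 ⊕ FF = ED.

P'[1] = 18, P'[2] = 42, P'[3] = 78, P'[4] = ED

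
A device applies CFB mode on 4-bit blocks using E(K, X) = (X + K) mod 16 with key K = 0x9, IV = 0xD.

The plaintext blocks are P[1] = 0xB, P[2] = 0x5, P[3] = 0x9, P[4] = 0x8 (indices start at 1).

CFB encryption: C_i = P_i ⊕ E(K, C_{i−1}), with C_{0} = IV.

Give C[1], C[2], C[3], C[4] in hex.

C[1]: E(K, 0xD) = 0x6; 0xB ⊕ 0x6 = 0xD.
C[2]: E(K, 0xD) = 0x6; 0x5 ⊕ 0x6 = 0x3.
C[3]: E(K, 0x3) = 0xC; 0x9 ⊕ 0xC = 0x5.
C[4]: E(K, 0x5) = 0xE; 0x8 ⊕ 0xE = 0x6.

C[1] = 0xD, C[2] = 0x3, C[3] = 0x5, C[4] = 0x6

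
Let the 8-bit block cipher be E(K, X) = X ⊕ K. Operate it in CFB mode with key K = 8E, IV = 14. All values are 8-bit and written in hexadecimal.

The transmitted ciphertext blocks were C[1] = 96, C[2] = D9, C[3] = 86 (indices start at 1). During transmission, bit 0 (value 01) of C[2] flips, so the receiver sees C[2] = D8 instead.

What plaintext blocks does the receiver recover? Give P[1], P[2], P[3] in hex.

P[1] = 0C, P[2] = C0, P[3] = D0

CFB decryption: P_i = C_i ⊕ E(K, C_{i−1}), with C_{0} = IV.
Only C[2] changed, to D8. In CFB, a change in C_i flips the same bit in P_i and garbles P_{i+1}. Decrypting the received ciphertext:
P[1]: E(K, 14) = 9A; 96 ⊕ 9A = 0C.
P[2]: E(K, 96) = 18; D8 ⊕ 18 = C0.
P[3]: E(K, D8) = 56; 86 ⊕ 56 = D0.
Blocks that differ from the original plaintext: P[2], P[3].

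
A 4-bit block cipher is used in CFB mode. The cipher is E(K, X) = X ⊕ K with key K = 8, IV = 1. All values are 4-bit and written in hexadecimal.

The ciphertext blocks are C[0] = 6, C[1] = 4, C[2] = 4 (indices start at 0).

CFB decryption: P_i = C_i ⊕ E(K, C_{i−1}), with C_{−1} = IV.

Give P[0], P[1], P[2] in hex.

P[0] = F, P[1] = A, P[2] = 8

P[0]: E(K, 1) = 9; 6 ⊕ 9 = F.
P[1]: E(K, 6) = E; 4 ⊕ E = A.
P[2]: E(K, 4) = C; 4 ⊕ C = 8.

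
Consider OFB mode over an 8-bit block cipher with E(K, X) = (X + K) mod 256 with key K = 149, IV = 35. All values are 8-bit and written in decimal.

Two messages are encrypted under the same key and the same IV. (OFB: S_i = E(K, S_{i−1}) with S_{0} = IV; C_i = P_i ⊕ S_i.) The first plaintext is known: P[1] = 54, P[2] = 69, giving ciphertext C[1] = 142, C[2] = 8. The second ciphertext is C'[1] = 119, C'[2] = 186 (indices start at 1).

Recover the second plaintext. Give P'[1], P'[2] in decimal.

In OFB with a reused IV, both messages share the same keystream S_i, so C_i ⊕ C'_i = P_i ⊕ P'_i and thus P'_i = P_i ⊕ C_i ⊕ C'_i.
P'[1]: 54 ⊕ 142 ⊕ 119 = 207.
P'[2]: 69 ⊕ 8 ⊕ 186 = 247.

P'[1] = 207, P'[2] = 247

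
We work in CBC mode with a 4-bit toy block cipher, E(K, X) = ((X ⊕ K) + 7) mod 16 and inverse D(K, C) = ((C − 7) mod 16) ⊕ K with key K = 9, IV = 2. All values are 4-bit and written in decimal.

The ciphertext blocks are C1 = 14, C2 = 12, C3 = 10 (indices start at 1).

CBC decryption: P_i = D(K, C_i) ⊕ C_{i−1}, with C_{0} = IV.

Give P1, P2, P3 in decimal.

P1 = 12, P2 = 2, P3 = 6

P1: D(K, 14) = 14; 14 ⊕ 2 = 12.
P2: D(K, 12) = 12; 12 ⊕ 14 = 2.
P3: D(K, 10) = 10; 10 ⊕ 12 = 6.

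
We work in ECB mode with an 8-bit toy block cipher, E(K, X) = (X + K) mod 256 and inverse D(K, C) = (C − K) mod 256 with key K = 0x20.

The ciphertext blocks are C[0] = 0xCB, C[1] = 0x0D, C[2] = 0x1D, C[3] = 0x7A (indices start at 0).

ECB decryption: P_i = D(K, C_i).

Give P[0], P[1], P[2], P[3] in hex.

P[0]: D(K, 0xCB) = 0xAB.
P[1]: D(K, 0x0D) = 0xED.
P[2]: D(K, 0x1D) = 0xFD.
P[3]: D(K, 0x7A) = 0x5A.

P[0] = 0xAB, P[1] = 0xED, P[2] = 0xFD, P[3] = 0x5A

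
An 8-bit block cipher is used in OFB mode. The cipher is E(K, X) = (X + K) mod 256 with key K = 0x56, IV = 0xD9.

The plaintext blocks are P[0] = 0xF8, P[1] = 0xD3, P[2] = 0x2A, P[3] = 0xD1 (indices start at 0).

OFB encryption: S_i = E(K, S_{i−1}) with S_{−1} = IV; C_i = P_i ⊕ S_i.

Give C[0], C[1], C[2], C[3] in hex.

C[0]: S = E(K, 0xD9) = 0x2F; 0xF8 ⊕ 0x2F = 0xD7.
C[1]: S = E(K, 0x2F) = 0x85; 0xD3 ⊕ 0x85 = 0x56.
C[2]: S = E(K, 0x85) = 0xDB; 0x2A ⊕ 0xDB = 0xF1.
C[3]: S = E(K, 0xDB) = 0x31; 0xD1 ⊕ 0x31 = 0xE0.

C[0] = 0xD7, C[1] = 0x56, C[2] = 0xF1, C[3] = 0xE0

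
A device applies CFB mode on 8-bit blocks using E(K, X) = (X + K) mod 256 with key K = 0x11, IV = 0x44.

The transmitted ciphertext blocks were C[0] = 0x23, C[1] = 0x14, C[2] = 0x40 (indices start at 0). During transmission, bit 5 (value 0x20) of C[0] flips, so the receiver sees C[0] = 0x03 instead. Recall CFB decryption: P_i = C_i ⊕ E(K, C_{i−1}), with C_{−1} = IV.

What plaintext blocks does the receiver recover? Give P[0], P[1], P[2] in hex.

P[0] = 0x56, P[1] = 0x00, P[2] = 0x65

Only C[0] changed, to 0x03. In CFB, a change in C_i flips the same bit in P_i and garbles P_{i+1}. Decrypting the received ciphertext:
P[0]: E(K, 0x44) = 0x55; 0x03 ⊕ 0x55 = 0x56.
P[1]: E(K, 0x03) = 0x14; 0x14 ⊕ 0x14 = 0x00.
P[2]: E(K, 0x14) = 0x25; 0x40 ⊕ 0x25 = 0x65.
Blocks that differ from the original plaintext: P[0], P[1].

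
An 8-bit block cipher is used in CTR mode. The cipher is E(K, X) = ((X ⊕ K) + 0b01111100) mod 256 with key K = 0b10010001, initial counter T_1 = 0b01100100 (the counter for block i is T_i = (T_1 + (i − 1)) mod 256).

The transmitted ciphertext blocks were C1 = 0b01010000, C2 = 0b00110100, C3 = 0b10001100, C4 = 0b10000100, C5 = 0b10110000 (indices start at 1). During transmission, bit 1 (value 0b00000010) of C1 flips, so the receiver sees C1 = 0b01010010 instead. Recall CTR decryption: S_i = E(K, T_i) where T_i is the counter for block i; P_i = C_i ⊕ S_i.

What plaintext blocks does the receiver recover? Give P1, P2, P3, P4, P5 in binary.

Only C1 changed, to 0b01010010. In CTR, a change in C_i flips the same bit in P_i only; the keystream is unaffected. Decrypting the received ciphertext:
P1: T = 0b01100100, S = E(K, T) = 0b01110001; 0b01010010 ⊕ 0b01110001 = 0b00100011.
P2: T = 0b01100101, S = E(K, T) = 0b01110000; 0b00110100 ⊕ 0b01110000 = 0b01000100.
P3: T = 0b01100110, S = E(K, T) = 0b01110011; 0b10001100 ⊕ 0b01110011 = 0b11111111.
P4: T = 0b01100111, S = E(K, T) = 0b01110010; 0b10000100 ⊕ 0b01110010 = 0b11110110.
P5: T = 0b01101000, S = E(K, T) = 0b01110101; 0b10110000 ⊕ 0b01110101 = 0b11000101.
Blocks that differ from the original plaintext: P1.

P1 = 0b00100011, P2 = 0b01000100, P3 = 0b11111111, P4 = 0b11110110, P5 = 0b11000101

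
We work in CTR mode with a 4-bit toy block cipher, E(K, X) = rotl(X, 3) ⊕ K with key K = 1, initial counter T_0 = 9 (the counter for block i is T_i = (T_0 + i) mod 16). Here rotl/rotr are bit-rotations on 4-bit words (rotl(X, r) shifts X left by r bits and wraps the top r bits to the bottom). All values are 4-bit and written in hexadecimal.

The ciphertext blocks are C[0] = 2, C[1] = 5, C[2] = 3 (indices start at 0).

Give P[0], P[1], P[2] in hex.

CTR decryption: S_i = E(K, T_i) where T_i is the counter for block i; P_i = C_i ⊕ S_i.
P[0]: T = 9, S = E(K, T) = D; 2 ⊕ D = F.
P[1]: T = A, S = E(K, T) = 4; 5 ⊕ 4 = 1.
P[2]: T = B, S = E(K, T) = C; 3 ⊕ C = F.

P[0] = F, P[1] = 1, P[2] = F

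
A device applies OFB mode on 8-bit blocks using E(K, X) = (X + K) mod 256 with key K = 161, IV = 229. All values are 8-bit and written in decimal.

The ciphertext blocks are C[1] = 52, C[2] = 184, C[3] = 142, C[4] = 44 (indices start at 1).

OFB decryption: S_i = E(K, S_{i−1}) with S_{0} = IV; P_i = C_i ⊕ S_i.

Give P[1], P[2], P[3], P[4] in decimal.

P[1]: S = E(K, 229) = 134; 52 ⊕ 134 = 178.
P[2]: S = E(K, 134) = 39; 184 ⊕ 39 = 159.
P[3]: S = E(K, 39) = 200; 142 ⊕ 200 = 70.
P[4]: S = E(K, 200) = 105; 44 ⊕ 105 = 69.

P[1] = 178, P[2] = 159, P[3] = 70, P[4] = 69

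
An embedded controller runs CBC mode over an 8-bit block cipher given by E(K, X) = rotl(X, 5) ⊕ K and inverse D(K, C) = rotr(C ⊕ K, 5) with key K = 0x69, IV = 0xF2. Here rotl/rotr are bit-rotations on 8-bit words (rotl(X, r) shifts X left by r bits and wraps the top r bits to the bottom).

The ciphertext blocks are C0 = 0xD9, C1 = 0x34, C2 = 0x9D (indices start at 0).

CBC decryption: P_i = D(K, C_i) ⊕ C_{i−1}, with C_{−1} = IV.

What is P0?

P0 = 0x77

P0: D(K, 0xD9) = 0x85; 0x85 ⊕ 0xF2 = 0x77.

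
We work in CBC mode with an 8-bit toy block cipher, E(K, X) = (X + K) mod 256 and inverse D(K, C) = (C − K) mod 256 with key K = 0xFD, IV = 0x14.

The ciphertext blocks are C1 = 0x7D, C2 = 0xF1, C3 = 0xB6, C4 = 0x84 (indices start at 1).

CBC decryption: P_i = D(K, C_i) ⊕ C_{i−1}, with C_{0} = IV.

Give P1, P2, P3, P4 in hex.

P1 = 0x94, P2 = 0x89, P3 = 0x48, P4 = 0x31

P1: D(K, 0x7D) = 0x80; 0x80 ⊕ 0x14 = 0x94.
P2: D(K, 0xF1) = 0xF4; 0xF4 ⊕ 0x7D = 0x89.
P3: D(K, 0xB6) = 0xB9; 0xB9 ⊕ 0xF1 = 0x48.
P4: D(K, 0x84) = 0x87; 0x87 ⊕ 0xB6 = 0x31.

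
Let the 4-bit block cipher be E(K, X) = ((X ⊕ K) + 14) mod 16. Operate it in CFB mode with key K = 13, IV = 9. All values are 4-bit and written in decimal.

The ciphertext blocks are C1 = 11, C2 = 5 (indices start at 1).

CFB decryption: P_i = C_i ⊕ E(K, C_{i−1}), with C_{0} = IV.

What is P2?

P2 = 1

P2: E(K, 11) = 4; 5 ⊕ 4 = 1.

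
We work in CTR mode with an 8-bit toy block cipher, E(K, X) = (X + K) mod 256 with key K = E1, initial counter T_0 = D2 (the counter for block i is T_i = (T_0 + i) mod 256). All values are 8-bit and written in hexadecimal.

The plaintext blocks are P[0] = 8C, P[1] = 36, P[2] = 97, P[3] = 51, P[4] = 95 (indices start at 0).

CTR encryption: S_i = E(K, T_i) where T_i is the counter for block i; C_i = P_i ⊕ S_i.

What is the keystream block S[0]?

C[0]: T = D2, S = E(K, T) = B3; 8C ⊕ B3 = 3F.
So S[0] = B3.

B3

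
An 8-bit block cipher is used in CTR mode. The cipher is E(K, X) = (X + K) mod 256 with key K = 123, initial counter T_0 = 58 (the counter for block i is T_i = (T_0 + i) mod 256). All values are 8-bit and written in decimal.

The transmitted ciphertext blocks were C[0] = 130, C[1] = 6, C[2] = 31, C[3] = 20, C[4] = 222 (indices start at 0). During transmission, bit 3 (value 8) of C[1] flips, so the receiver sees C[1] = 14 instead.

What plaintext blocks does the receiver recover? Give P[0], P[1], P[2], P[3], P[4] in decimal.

P[0] = 55, P[1] = 184, P[2] = 168, P[3] = 172, P[4] = 103

CTR decryption: S_i = E(K, T_i) where T_i is the counter for block i; P_i = C_i ⊕ S_i.
Only C[1] changed, to 14. In CTR, a change in C_i flips the same bit in P_i only; the keystream is unaffected. Decrypting the received ciphertext:
P[0]: T = 58, S = E(K, T) = 181; 130 ⊕ 181 = 55.
P[1]: T = 59, S = E(K, T) = 182; 14 ⊕ 182 = 184.
P[2]: T = 60, S = E(K, T) = 183; 31 ⊕ 183 = 168.
P[3]: T = 61, S = E(K, T) = 184; 20 ⊕ 184 = 172.
P[4]: T = 62, S = E(K, T) = 185; 222 ⊕ 185 = 103.
Blocks that differ from the original plaintext: P[1].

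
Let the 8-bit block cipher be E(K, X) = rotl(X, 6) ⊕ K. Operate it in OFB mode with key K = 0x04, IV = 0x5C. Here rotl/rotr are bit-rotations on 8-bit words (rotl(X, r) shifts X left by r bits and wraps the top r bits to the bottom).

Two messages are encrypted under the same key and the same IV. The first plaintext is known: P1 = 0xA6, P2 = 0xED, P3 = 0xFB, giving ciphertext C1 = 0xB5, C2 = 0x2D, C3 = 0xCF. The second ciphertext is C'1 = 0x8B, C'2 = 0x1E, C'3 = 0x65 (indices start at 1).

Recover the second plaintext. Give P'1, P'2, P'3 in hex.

P'1 = 0x98, P'2 = 0xDE, P'3 = 0x51

In OFB with a reused IV, both messages share the same keystream S_i, so C_i ⊕ C'_i = P_i ⊕ P'_i and thus P'_i = P_i ⊕ C_i ⊕ C'_i.
P'1: 0xA6 ⊕ 0xB5 ⊕ 0x8B = 0x98.
P'2: 0xED ⊕ 0x2D ⊕ 0x1E = 0xDE.
P'3: 0xFB ⊕ 0xCF ⊕ 0x65 = 0x51.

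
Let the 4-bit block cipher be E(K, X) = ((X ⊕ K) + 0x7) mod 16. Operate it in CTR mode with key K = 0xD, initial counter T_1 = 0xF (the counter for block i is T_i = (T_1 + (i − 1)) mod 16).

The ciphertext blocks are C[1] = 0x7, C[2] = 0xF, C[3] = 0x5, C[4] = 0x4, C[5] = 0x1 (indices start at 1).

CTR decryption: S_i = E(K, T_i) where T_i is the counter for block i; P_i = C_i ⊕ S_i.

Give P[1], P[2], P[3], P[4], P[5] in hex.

P[1] = 0xE, P[2] = 0xB, P[3] = 0x6, P[4] = 0x2, P[5] = 0x4

P[1]: T = 0xF, S = E(K, T) = 0x9; 0x7 ⊕ 0x9 = 0xE.
P[2]: T = 0x0, S = E(K, T) = 0x4; 0xF ⊕ 0x4 = 0xB.
P[3]: T = 0x1, S = E(K, T) = 0x3; 0x5 ⊕ 0x3 = 0x6.
P[4]: T = 0x2, S = E(K, T) = 0x6; 0x4 ⊕ 0x6 = 0x2.
P[5]: T = 0x3, S = E(K, T) = 0x5; 0x1 ⊕ 0x5 = 0x4.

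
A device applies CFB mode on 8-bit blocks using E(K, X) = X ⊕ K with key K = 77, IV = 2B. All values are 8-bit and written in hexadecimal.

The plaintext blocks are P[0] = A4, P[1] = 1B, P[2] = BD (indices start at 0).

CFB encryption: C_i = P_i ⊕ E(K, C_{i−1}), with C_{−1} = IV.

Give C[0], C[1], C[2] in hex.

C[0] = F8, C[1] = 94, C[2] = 5E

C[0]: E(K, 2B) = 5C; A4 ⊕ 5C = F8.
C[1]: E(K, F8) = 8F; 1B ⊕ 8F = 94.
C[2]: E(K, 94) = E3; BD ⊕ E3 = 5E.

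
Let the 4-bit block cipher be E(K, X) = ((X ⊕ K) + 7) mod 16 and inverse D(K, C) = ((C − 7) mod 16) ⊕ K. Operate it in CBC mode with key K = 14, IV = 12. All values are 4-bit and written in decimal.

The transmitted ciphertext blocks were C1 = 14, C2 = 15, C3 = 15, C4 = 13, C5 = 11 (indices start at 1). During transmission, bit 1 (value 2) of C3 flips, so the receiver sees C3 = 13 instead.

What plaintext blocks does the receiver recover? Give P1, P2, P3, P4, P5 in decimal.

P1 = 5, P2 = 8, P3 = 7, P4 = 5, P5 = 7

CBC decryption: P_i = D(K, C_i) ⊕ C_{i−1}, with C_{0} = IV.
Only C3 changed, to 13. In CBC, a change in C_i garbles P_i and flips the same bit in P_{i+1}. Decrypting the received ciphertext:
P1: D(K, 14) = 9; 9 ⊕ 12 = 5.
P2: D(K, 15) = 6; 6 ⊕ 14 = 8.
P3: D(K, 13) = 8; 8 ⊕ 15 = 7.
P4: D(K, 13) = 8; 8 ⊕ 13 = 5.
P5: D(K, 11) = 10; 10 ⊕ 13 = 7.
Blocks that differ from the original plaintext: P3, P4.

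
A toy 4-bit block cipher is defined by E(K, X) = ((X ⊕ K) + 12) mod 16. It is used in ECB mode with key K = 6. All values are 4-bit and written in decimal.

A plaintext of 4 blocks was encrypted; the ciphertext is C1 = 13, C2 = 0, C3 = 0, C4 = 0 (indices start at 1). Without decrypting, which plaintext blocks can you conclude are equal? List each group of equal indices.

P2 = P3 = P4

ECB encrypts each block independently with the same key, so equal ciphertext blocks imply equal plaintext blocks.
C2 = C3 = C4 = 0, so P2 = P3 = P4.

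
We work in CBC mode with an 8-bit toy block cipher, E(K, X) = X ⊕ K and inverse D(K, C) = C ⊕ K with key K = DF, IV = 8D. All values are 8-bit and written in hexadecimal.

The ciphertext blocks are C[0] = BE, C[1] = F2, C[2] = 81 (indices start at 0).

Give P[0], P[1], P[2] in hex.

P[0] = EC, P[1] = 93, P[2] = AC

CBC decryption: P_i = D(K, C_i) ⊕ C_{i−1}, with C_{−1} = IV.
P[0]: D(K, BE) = 61; 61 ⊕ 8D = EC.
P[1]: D(K, F2) = 2D; 2D ⊕ BE = 93.
P[2]: D(K, 81) = 5E; 5E ⊕ F2 = AC.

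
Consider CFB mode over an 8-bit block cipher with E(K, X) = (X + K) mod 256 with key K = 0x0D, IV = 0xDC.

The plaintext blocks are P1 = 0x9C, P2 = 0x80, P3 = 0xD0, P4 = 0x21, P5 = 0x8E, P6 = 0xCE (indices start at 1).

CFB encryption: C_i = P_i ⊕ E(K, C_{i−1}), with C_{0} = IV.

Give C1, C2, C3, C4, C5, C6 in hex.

C1 = 0x75, C2 = 0x02, C3 = 0xDF, C4 = 0xCD, C5 = 0x54, C6 = 0xAF

C1: E(K, 0xDC) = 0xE9; 0x9C ⊕ 0xE9 = 0x75.
C2: E(K, 0x75) = 0x82; 0x80 ⊕ 0x82 = 0x02.
C3: E(K, 0x02) = 0x0F; 0xD0 ⊕ 0x0F = 0xDF.
C4: E(K, 0xDF) = 0xEC; 0x21 ⊕ 0xEC = 0xCD.
C5: E(K, 0xCD) = 0xDA; 0x8E ⊕ 0xDA = 0x54.
C6: E(K, 0x54) = 0x61; 0xCE ⊕ 0x61 = 0xAF.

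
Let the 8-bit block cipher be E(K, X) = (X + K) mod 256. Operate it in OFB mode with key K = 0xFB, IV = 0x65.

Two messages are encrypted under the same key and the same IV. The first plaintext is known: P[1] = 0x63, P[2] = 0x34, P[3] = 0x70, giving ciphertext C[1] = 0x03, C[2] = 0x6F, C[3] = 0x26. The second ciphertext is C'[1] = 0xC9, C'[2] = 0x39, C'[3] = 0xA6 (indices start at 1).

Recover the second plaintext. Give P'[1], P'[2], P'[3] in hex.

P'[1] = 0xA9, P'[2] = 0x62, P'[3] = 0xF0

In OFB with a reused IV, both messages share the same keystream S_i, so C_i ⊕ C'_i = P_i ⊕ P'_i and thus P'_i = P_i ⊕ C_i ⊕ C'_i.
P'[1]: 0x63 ⊕ 0x03 ⊕ 0xC9 = 0xA9.
P'[2]: 0x34 ⊕ 0x6F ⊕ 0x39 = 0x62.
P'[3]: 0x70 ⊕ 0x26 ⊕ 0xA6 = 0xF0.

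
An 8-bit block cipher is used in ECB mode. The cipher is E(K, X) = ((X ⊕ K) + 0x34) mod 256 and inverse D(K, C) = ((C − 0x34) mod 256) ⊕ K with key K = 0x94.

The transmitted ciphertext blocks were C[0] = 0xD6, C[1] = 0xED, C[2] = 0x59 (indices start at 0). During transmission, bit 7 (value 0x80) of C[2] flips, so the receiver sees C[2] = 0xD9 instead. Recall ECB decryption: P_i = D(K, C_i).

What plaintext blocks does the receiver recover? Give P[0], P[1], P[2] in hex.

P[0] = 0x36, P[1] = 0x2D, P[2] = 0x31

Only C[2] changed, to 0xD9. In ECB, a change in C_i affects only P_i. Decrypting the received ciphertext:
P[0]: D(K, 0xD6) = 0x36.
P[1]: D(K, 0xED) = 0x2D.
P[2]: D(K, 0xD9) = 0x31.
Blocks that differ from the original plaintext: P[2].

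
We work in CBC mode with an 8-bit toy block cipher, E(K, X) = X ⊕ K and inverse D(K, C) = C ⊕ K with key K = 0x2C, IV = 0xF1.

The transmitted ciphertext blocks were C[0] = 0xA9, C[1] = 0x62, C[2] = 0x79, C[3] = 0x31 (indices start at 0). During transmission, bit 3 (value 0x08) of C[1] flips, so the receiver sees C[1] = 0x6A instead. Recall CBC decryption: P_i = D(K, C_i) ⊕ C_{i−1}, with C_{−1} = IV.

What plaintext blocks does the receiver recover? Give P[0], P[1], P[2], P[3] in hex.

P[0] = 0x74, P[1] = 0xEF, P[2] = 0x3F, P[3] = 0x64

Only C[1] changed, to 0x6A. In CBC, a change in C_i garbles P_i and flips the same bit in P_{i+1}. Decrypting the received ciphertext:
P[0]: D(K, 0xA9) = 0x85; 0x85 ⊕ 0xF1 = 0x74.
P[1]: D(K, 0x6A) = 0x46; 0x46 ⊕ 0xA9 = 0xEF.
P[2]: D(K, 0x79) = 0x55; 0x55 ⊕ 0x6A = 0x3F.
P[3]: D(K, 0x31) = 0x1D; 0x1D ⊕ 0x79 = 0x64.
Blocks that differ from the original plaintext: P[1], P[2].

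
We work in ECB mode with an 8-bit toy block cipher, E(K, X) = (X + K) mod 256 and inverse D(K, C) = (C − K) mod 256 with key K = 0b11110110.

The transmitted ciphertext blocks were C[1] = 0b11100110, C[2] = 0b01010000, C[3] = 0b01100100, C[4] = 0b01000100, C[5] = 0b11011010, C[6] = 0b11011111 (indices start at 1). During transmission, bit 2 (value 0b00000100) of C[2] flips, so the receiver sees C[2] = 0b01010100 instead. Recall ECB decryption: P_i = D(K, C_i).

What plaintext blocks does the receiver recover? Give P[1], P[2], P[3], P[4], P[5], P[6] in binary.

Only C[2] changed, to 0b01010100. In ECB, a change in C_i affects only P_i. Decrypting the received ciphertext:
P[1]: D(K, 0b11100110) = 0b11110000.
P[2]: D(K, 0b01010100) = 0b01011110.
P[3]: D(K, 0b01100100) = 0b01101110.
P[4]: D(K, 0b01000100) = 0b01001110.
P[5]: D(K, 0b11011010) = 0b11100100.
P[6]: D(K, 0b11011111) = 0b11101001.
Blocks that differ from the original plaintext: P[2].

P[1] = 0b11110000, P[2] = 0b01011110, P[3] = 0b01101110, P[4] = 0b01001110, P[5] = 0b11100100, P[6] = 0b11101001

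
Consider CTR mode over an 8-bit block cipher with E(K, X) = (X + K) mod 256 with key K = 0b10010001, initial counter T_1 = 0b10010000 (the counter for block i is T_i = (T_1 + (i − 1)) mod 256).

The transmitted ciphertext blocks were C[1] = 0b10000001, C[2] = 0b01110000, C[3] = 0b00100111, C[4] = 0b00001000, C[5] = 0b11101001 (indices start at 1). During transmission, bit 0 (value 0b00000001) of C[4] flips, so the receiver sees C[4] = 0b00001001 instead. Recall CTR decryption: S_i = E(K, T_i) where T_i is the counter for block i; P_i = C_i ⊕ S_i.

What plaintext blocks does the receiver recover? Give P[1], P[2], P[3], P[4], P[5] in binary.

P[1] = 0b10100000, P[2] = 0b01010010, P[3] = 0b00000100, P[4] = 0b00101101, P[5] = 0b11001100

Only C[4] changed, to 0b00001001. In CTR, a change in C_i flips the same bit in P_i only; the keystream is unaffected. Decrypting the received ciphertext:
P[1]: T = 0b10010000, S = E(K, T) = 0b00100001; 0b10000001 ⊕ 0b00100001 = 0b10100000.
P[2]: T = 0b10010001, S = E(K, T) = 0b00100010; 0b01110000 ⊕ 0b00100010 = 0b01010010.
P[3]: T = 0b10010010, S = E(K, T) = 0b00100011; 0b00100111 ⊕ 0b00100011 = 0b00000100.
P[4]: T = 0b10010011, S = E(K, T) = 0b00100100; 0b00001001 ⊕ 0b00100100 = 0b00101101.
P[5]: T = 0b10010100, S = E(K, T) = 0b00100101; 0b11101001 ⊕ 0b00100101 = 0b11001100.
Blocks that differ from the original plaintext: P[4].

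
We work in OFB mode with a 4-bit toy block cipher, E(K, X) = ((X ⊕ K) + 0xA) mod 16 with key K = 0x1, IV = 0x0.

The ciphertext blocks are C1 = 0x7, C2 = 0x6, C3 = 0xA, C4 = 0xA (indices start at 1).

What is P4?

OFB decryption: S_i = E(K, S_{i−1}) with S_{0} = IV; P_i = C_i ⊕ S_i.
P1: S = E(K, 0x0) = 0xB; 0x7 ⊕ 0xB = 0xC.
P2: S = E(K, 0xB) = 0x4; 0x6 ⊕ 0x4 = 0x2.
P3: S = E(K, 0x4) = 0xF; 0xA ⊕ 0xF = 0x5.
P4: S = E(K, 0xF) = 0x8; 0xA ⊕ 0x8 = 0x2.

P4 = 0x2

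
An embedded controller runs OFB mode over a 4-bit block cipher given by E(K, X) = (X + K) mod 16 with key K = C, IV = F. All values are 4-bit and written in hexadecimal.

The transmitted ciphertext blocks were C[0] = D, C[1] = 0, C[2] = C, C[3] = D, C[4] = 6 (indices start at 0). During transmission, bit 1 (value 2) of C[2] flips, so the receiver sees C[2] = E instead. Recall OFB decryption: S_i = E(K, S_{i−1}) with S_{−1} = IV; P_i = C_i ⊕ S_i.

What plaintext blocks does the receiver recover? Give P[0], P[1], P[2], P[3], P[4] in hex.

Only C[2] changed, to E. In OFB, a change in C_i flips the same bit in P_i only; the keystream is unaffected. Decrypting the received ciphertext:
P[0]: S = E(K, F) = B; D ⊕ B = 6.
P[1]: S = E(K, B) = 7; 0 ⊕ 7 = 7.
P[2]: S = E(K, 7) = 3; E ⊕ 3 = D.
P[3]: S = E(K, 3) = F; D ⊕ F = 2.
P[4]: S = E(K, F) = B; 6 ⊕ B = D.
Blocks that differ from the original plaintext: P[2].

P[0] = 6, P[1] = 7, P[2] = D, P[3] = 2, P[4] = D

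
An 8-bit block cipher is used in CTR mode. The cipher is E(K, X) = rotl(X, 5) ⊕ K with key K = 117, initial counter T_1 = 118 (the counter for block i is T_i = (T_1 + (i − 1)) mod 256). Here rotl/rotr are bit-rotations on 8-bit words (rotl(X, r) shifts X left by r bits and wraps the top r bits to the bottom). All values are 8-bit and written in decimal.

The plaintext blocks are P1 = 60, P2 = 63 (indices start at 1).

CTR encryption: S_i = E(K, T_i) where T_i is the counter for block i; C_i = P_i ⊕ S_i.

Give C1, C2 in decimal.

C1 = 135, C2 = 164

C1: T = 118, S = E(K, T) = 187; 60 ⊕ 187 = 135.
C2: T = 119, S = E(K, T) = 155; 63 ⊕ 155 = 164.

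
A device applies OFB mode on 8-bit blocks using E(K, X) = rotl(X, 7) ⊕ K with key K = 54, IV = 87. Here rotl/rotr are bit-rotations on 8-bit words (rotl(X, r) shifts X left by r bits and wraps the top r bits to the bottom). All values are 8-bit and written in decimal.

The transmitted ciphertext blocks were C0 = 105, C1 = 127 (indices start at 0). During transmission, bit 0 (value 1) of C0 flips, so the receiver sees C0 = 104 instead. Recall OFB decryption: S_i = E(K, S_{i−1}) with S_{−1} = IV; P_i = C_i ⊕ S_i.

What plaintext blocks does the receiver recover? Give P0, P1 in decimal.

Only C0 changed, to 104. In OFB, a change in C_i flips the same bit in P_i only; the keystream is unaffected. Decrypting the received ciphertext:
P0: S = E(K, 87) = 157; 104 ⊕ 157 = 245.
P1: S = E(K, 157) = 248; 127 ⊕ 248 = 135.
Blocks that differ from the original plaintext: P0.

P0 = 245, P1 = 135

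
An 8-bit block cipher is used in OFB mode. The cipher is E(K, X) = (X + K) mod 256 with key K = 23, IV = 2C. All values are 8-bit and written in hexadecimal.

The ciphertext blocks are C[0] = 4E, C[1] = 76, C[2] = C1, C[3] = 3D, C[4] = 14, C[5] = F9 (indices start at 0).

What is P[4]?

OFB decryption: S_i = E(K, S_{i−1}) with S_{−1} = IV; P_i = C_i ⊕ S_i.
P[0]: S = E(K, 2C) = 4F; 4E ⊕ 4F = 01.
P[1]: S = E(K, 4F) = 72; 76 ⊕ 72 = 04.
P[2]: S = E(K, 72) = 95; C1 ⊕ 95 = 54.
P[3]: S = E(K, 95) = B8; 3D ⊕ B8 = 85.
P[4]: S = E(K, B8) = DB; 14 ⊕ DB = CF.

P[4] = CF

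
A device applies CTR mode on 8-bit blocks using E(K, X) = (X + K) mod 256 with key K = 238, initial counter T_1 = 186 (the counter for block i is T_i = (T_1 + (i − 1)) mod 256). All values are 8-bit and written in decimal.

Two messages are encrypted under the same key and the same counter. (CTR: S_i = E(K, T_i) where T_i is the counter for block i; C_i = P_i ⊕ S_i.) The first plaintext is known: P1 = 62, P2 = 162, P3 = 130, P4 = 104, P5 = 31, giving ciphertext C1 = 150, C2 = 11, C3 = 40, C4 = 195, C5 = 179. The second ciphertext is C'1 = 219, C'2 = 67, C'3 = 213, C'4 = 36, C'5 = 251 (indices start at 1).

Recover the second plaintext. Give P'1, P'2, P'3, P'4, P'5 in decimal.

P'1 = 115, P'2 = 234, P'3 = 127, P'4 = 143, P'5 = 87

In CTR with a reused counter, both messages share the same keystream S_i, so C_i ⊕ C'_i = P_i ⊕ P'_i and thus P'_i = P_i ⊕ C_i ⊕ C'_i.
P'1: 62 ⊕ 150 ⊕ 219 = 115.
P'2: 162 ⊕ 11 ⊕ 67 = 234.
P'3: 130 ⊕ 40 ⊕ 213 = 127.
P'4: 104 ⊕ 195 ⊕ 36 = 143.
P'5: 31 ⊕ 179 ⊕ 251 = 87.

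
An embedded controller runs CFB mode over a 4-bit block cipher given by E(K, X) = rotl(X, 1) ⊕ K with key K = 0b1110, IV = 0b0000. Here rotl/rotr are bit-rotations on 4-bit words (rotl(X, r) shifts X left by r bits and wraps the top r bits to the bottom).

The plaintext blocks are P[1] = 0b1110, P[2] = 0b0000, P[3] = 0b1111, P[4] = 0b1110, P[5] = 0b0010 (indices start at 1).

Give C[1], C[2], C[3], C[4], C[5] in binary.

CFB encryption: C_i = P_i ⊕ E(K, C_{i−1}), with C_{0} = IV.
C[1]: E(K, 0b0000) = 0b1110; 0b1110 ⊕ 0b1110 = 0b0000.
C[2]: E(K, 0b0000) = 0b1110; 0b0000 ⊕ 0b1110 = 0b1110.
C[3]: E(K, 0b1110) = 0b0011; 0b1111 ⊕ 0b0011 = 0b1100.
C[4]: E(K, 0b1100) = 0b0111; 0b1110 ⊕ 0b0111 = 0b1001.
C[5]: E(K, 0b1001) = 0b1101; 0b0010 ⊕ 0b1101 = 0b1111.

C[1] = 0b0000, C[2] = 0b1110, C[3] = 0b1100, C[4] = 0b1001, C[5] = 0b1111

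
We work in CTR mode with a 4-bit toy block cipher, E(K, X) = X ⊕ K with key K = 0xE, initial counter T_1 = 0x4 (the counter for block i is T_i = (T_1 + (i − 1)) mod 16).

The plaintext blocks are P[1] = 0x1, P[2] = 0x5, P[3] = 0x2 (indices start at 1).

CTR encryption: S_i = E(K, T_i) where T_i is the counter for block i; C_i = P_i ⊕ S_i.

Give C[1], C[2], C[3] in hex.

C[1] = 0xB, C[2] = 0xE, C[3] = 0xA

C[1]: T = 0x4, S = E(K, T) = 0xA; 0x1 ⊕ 0xA = 0xB.
C[2]: T = 0x5, S = E(K, T) = 0xB; 0x5 ⊕ 0xB = 0xE.
C[3]: T = 0x6, S = E(K, T) = 0x8; 0x2 ⊕ 0x8 = 0xA.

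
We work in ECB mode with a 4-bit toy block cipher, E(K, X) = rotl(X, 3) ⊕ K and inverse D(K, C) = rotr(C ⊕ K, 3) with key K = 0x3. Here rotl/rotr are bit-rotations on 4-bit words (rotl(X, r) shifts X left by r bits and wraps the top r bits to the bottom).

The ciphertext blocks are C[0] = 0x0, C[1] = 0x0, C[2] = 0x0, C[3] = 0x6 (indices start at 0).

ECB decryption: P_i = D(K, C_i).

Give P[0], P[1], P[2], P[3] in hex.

P[0]: D(K, 0x0) = 0x6.
P[1]: D(K, 0x0) = 0x6.
P[2]: D(K, 0x0) = 0x6.
P[3]: D(K, 0x6) = 0xA.

P[0] = 0x6, P[1] = 0x6, P[2] = 0x6, P[3] = 0xA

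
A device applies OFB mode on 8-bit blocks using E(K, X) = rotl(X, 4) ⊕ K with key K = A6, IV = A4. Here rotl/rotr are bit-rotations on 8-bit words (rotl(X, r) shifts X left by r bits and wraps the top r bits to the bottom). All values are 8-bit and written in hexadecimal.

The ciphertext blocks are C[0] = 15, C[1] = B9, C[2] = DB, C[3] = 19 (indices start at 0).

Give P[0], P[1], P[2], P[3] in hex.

P[0] = F9, P[1] = D1, P[2] = FB, P[3] = BD

OFB decryption: S_i = E(K, S_{i−1}) with S_{−1} = IV; P_i = C_i ⊕ S_i.
P[0]: S = E(K, A4) = EC; 15 ⊕ EC = F9.
P[1]: S = E(K, EC) = 68; B9 ⊕ 68 = D1.
P[2]: S = E(K, 68) = 20; DB ⊕ 20 = FB.
P[3]: S = E(K, 20) = A4; 19 ⊕ A4 = BD.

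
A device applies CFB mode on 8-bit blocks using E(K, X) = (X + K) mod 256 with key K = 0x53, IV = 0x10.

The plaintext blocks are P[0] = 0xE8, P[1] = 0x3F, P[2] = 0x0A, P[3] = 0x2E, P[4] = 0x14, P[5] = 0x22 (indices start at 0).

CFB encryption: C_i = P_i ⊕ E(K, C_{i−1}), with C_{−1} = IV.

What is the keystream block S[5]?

0x59

C[0]: E(K, 0x10) = 0x63; 0xE8 ⊕ 0x63 = 0x8B.
C[1]: E(K, 0x8B) = 0xDE; 0x3F ⊕ 0xDE = 0xE1.
C[2]: E(K, 0xE1) = 0x34; 0x0A ⊕ 0x34 = 0x3E.
C[3]: E(K, 0x3E) = 0x91; 0x2E ⊕ 0x91 = 0xBF.
C[4]: E(K, 0xBF) = 0x12; 0x14 ⊕ 0x12 = 0x06.
C[5]: E(K, 0x06) = 0x59; 0x22 ⊕ 0x59 = 0x7B.
So S[5] = 0x59.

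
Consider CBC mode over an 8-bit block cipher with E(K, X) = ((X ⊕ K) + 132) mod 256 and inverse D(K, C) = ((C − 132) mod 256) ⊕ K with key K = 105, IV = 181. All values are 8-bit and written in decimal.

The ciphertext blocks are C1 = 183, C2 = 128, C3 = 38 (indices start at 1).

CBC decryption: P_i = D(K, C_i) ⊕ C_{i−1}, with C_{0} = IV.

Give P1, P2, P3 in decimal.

P1 = 239, P2 = 34, P3 = 75

P1: D(K, 183) = 90; 90 ⊕ 181 = 239.
P2: D(K, 128) = 149; 149 ⊕ 183 = 34.
P3: D(K, 38) = 203; 203 ⊕ 128 = 75.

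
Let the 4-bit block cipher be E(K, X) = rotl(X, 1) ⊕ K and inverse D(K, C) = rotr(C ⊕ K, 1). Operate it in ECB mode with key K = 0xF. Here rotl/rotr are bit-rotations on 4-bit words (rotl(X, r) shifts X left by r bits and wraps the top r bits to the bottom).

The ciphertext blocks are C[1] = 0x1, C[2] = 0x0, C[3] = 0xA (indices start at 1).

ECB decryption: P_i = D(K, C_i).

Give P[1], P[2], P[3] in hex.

P[1] = 0x7, P[2] = 0xF, P[3] = 0xA

P[1]: D(K, 0x1) = 0x7.
P[2]: D(K, 0x0) = 0xF.
P[3]: D(K, 0xA) = 0xA.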